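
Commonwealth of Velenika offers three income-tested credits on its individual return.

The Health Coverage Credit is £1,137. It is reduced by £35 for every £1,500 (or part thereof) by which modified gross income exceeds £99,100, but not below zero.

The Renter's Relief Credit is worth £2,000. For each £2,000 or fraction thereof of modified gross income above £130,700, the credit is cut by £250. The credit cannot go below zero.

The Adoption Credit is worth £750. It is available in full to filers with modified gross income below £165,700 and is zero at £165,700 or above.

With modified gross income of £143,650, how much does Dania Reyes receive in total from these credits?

£1,087

Health Coverage Credit: income exceeds £99,100 by £44,550, which is 30 full-or-partial £1,500 increments; reduction = 30 × £35 = £1,050, leaving £87.
Renter's Relief Credit: income exceeds £130,700 by £12,950, which is 7 full-or-partial £2,000 increments; reduction = 7 × £250 = £1,750, leaving £250.
Adoption Credit: £143,650 is below the £165,700 cutoff, so the full £750 applies.
Total: £87 + £250 + £750 = £1,087.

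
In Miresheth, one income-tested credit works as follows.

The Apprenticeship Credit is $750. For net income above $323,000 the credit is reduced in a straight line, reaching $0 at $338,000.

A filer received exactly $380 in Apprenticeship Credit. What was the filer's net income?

$380 is 380/750 of the full $750, so 370/750 of the $15,000 range has been used: income = $323,000 + $15,000 × 370/750 = $330,400.

$330,400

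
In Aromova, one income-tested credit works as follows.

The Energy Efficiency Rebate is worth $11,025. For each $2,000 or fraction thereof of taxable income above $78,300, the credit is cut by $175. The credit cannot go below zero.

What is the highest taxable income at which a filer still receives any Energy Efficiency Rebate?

After 62 increments the reduction is 62 × $175 = $10,850, leaving $175; one more increment wipes it out. Increment 62 ends at excess 62 × $2,000 = $124,000, so the highest qualifying income is $78,300 + $124,000 = $202,300.

$202,300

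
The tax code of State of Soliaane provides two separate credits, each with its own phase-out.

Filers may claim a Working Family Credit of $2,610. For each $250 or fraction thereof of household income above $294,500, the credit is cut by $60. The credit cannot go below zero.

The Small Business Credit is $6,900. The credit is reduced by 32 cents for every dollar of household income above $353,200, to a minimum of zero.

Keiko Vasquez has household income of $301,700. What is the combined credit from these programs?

$7,770

Working Family Credit: income exceeds $294,500 by $7,200, which is 29 full-or-partial $250 increments; reduction = 29 × $60 = $1,740, leaving $870.
Small Business Credit: $301,700 is at or below the $353,200 threshold, so the full $6,900 applies.
Total: $870 + $6,900 = $7,770.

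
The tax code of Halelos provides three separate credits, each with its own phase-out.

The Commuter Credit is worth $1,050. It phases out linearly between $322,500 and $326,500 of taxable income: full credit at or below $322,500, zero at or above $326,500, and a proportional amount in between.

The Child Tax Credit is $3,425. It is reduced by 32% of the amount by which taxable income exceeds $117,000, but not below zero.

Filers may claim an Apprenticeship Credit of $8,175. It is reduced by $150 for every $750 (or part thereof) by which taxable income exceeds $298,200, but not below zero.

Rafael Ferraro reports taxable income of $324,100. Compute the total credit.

Commuter Credit: $324,100 is $1,600 into a $4,000 phase-out range, leaving 2,400/4,000 of the credit: $1,050 × 2,400/4,000 = $630.
Child Tax Credit: 32% of the $207,100 excess over $117,000 is $66,272 ≥ base, so the credit is $0.
Apprenticeship Credit: income exceeds $298,200 by $25,900, which is 35 full-or-partial $750 increments; reduction = 35 × $150 = $5,250, leaving $2,925.
Total: $630 + $0 + $2,925 = $3,555.

$3,555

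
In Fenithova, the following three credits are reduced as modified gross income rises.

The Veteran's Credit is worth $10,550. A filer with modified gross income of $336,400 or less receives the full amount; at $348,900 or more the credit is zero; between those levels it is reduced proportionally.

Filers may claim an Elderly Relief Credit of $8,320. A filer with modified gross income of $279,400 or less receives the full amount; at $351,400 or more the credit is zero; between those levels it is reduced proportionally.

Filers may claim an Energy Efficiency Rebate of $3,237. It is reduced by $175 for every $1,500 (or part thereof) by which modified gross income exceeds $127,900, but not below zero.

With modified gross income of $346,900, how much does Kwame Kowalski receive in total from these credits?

Veteran's Credit: $346,900 is $10,500 into a $12,500 phase-out range, leaving 2,000/12,500 of the credit: $10,550 × 2,000/12,500 = $1,688.
Elderly Relief Credit: $346,900 is $67,500 into a $72,000 phase-out range, leaving 4,500/72,000 of the credit: $8,320 × 4,500/72,000 = $520.
Energy Efficiency Rebate: income exceeds $127,900 by $219,000 → 146 increments × $175 = $25,550 ≥ base, so the credit is $0.
Total: $1,688 + $520 + $0 = $2,208.

$2,208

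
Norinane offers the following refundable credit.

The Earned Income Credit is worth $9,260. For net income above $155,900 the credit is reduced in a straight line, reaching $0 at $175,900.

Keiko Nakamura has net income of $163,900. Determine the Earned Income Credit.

$5,556

Earned Income Credit: $163,900 is $8,000 into a $20,000 phase-out range, leaving 12,000/20,000 of the credit: $9,260 × 12,000/20,000 = $5,556.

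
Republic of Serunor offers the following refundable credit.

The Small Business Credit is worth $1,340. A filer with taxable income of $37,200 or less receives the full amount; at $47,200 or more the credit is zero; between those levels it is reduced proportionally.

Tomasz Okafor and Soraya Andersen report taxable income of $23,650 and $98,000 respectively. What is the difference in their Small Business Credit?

Tomasz ($23,650): Small Business Credit: $23,650 is at or below the $37,200 threshold, so the full $1,340 applies.
Soraya ($98,000): Small Business Credit: $98,000 is at or above $47,200, so the credit is $0.
Difference: |$1,340 − $0| = $1,340.

$1,340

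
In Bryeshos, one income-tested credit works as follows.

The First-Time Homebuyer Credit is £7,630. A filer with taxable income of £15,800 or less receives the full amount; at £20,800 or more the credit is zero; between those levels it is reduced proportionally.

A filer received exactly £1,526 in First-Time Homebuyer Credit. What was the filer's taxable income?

£19,800

£1,526 is 1,526/7,630 of the full £7,630, so 6,104/7,630 of the £5,000 range has been used: income = £15,800 + £5,000 × 6,104/7,630 = £19,800.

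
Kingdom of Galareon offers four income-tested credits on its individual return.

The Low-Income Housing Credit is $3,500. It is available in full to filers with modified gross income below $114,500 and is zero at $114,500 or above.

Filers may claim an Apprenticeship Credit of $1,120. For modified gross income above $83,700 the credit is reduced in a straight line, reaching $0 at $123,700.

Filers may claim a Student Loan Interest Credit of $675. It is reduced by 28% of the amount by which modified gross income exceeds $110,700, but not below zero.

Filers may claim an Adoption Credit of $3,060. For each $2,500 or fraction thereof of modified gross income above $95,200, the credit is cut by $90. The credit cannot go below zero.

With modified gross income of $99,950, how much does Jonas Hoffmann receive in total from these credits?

Low-Income Housing Credit: $99,950 is below the $114,500 cutoff, so the full $3,500 applies.
Apprenticeship Credit: $99,950 is $16,250 into a $40,000 phase-out range, leaving 23,750/40,000 of the credit: $1,120 × 23,750/40,000 = $665.
Student Loan Interest Credit: $99,950 is at or below the $110,700 threshold, so the full $675 applies.
Adoption Credit: income exceeds $95,200 by $4,750, which is 2 full-or-partial $2,500 increments; reduction = 2 × $90 = $180, leaving $2,880.
Total: $3,500 + $665 + $675 + $2,880 = $7,720.

$7,720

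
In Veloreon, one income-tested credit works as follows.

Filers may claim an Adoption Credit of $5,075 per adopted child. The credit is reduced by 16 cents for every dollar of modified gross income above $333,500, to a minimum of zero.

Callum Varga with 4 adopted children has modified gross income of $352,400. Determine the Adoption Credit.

$17,276

Adoption Credit: base = 4 × $5,075 = $20,300. 16% of the $18,900 excess over $333,500 is $3,024; credit = $20,300 − $3,024 = $17,276.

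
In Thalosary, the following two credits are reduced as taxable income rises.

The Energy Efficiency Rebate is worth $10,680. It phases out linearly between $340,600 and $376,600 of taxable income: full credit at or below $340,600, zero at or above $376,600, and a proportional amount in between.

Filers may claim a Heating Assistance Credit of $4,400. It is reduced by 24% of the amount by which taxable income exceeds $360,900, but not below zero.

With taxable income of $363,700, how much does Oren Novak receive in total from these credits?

$7,555

Energy Efficiency Rebate: $363,700 is $23,100 into a $36,000 phase-out range, leaving 12,900/36,000 of the credit: $10,680 × 12,900/36,000 = $3,827.
Heating Assistance Credit: 24% of the $2,800 excess over $360,900 is $672; credit = $4,400 − $672 = $3,728.
Total: $3,827 + $3,728 = $7,555.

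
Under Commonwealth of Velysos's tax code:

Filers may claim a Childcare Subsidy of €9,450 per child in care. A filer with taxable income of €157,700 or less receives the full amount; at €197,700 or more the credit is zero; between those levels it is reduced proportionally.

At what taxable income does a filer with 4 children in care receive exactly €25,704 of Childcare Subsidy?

€170,500

Full credit = 4 × €9,450 = €37,800.
€25,704 is 25,704/37,800 of the full €37,800, so 12,096/37,800 of the €40,000 range has been used: income = €157,700 + €40,000 × 12,096/37,800 = €170,500.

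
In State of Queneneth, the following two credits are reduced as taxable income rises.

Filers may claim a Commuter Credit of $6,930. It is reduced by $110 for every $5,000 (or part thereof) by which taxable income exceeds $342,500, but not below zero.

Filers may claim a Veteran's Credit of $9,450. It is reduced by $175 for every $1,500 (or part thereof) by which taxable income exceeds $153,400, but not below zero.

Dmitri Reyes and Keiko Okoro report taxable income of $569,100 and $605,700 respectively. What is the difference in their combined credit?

$770

Dmitri ($569,100): Commuter Credit: income exceeds $342,500 by $226,600, which is 46 full-or-partial $5,000 increments; reduction = 46 × $110 = $5,060, leaving $1,870. Veteran's Credit: income exceeds $153,400 by $415,700 → 278 increments × $175 = $48,650 ≥ base, so the credit is $0. total $1,870 + $0 = $1,870
Keiko ($605,700): Commuter Credit: income exceeds $342,500 by $263,200, which is 53 full-or-partial $5,000 increments; reduction = 53 × $110 = $5,830, leaving $1,100. Veteran's Credit: income exceeds $153,400 by $452,300 → 302 increments × $175 = $52,850 ≥ base, so the credit is $0. total $1,100 + $0 = $1,100
Difference: |$1,870 − $1,100| = $770.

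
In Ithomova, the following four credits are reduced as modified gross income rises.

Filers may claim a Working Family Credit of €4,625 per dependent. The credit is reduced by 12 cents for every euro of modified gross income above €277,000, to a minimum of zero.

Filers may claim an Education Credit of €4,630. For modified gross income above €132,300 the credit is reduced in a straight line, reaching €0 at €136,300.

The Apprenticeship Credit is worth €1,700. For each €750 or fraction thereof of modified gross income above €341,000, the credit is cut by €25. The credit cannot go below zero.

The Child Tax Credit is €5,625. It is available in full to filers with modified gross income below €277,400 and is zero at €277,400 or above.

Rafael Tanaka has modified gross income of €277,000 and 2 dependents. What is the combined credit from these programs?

Working Family Credit: base = 2 × €4,625 = €9,250. €277,000 is at or below the €277,000 threshold, so the full €9,250 applies.
Education Credit: €277,000 is at or above €136,300, so the credit is €0.
Apprenticeship Credit: €277,000 is at or below the €341,000 threshold, so the full €1,700 applies.
Child Tax Credit: €277,000 is below the €277,400 cutoff, so the full €5,625 applies.
Total: €9,250 + €0 + €1,700 + €5,625 = €16,575.

€16,575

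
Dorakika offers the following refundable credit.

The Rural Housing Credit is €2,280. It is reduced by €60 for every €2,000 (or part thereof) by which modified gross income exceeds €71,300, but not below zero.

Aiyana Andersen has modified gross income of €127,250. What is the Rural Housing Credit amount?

€600

Rural Housing Credit: income exceeds €71,300 by €55,950, which is 28 full-or-partial €2,000 increments; reduction = 28 × €60 = €1,680, leaving €600.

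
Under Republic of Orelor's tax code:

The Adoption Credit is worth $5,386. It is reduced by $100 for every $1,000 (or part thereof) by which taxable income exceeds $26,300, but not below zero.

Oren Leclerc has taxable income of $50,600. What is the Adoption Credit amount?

$2,886

Adoption Credit: income exceeds $26,300 by $24,300, which is 25 full-or-partial $1,000 increments; reduction = 25 × $100 = $2,500, leaving $2,886.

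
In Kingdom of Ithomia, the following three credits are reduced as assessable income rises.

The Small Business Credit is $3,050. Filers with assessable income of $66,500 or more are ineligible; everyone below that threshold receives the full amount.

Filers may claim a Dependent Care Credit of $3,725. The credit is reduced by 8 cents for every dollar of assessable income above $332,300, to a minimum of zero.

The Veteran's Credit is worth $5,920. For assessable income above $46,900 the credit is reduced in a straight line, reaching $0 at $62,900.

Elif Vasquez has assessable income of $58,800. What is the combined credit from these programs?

$8,292

Small Business Credit: $58,800 is below the $66,500 cutoff, so the full $3,050 applies.
Dependent Care Credit: $58,800 is at or below the $332,300 threshold, so the full $3,725 applies.
Veteran's Credit: $58,800 is $11,900 into a $16,000 phase-out range, leaving 4,100/16,000 of the credit: $5,920 × 4,100/16,000 = $1,517.
Total: $3,050 + $3,725 + $1,517 = $8,292.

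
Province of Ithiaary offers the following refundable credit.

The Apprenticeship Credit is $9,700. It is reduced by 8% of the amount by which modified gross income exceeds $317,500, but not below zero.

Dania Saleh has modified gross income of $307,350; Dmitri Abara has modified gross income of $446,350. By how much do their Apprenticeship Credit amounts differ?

$9,700

Dania ($307,350): Apprenticeship Credit: $307,350 is at or below the $317,500 threshold, so the full $9,700 applies.
Dmitri ($446,350): Apprenticeship Credit: 8% of the $128,850 excess over $317,500 is $10,308 ≥ base, so the credit is $0.
Difference: |$9,700 − $0| = $9,700.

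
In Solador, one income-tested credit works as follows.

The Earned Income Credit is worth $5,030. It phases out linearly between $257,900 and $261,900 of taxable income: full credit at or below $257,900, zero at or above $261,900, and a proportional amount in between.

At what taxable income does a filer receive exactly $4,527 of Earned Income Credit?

$4,527 is 4,527/5,030 of the full $5,030, so 503/5,030 of the $4,000 range has been used: income = $257,900 + $4,000 × 503/5,030 = $258,300.

$258,300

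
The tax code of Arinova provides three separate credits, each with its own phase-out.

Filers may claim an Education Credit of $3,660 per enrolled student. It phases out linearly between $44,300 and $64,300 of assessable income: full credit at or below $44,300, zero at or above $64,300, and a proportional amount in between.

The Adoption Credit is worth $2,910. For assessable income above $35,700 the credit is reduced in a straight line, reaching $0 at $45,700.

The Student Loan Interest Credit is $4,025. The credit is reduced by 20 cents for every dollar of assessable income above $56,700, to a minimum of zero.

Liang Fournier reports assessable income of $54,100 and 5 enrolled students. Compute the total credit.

Education Credit: base = 5 × $3,660 = $18,300. $54,100 is $9,800 into a $20,000 phase-out range, leaving 10,200/20,000 of the credit: $18,300 × 10,200/20,000 = $9,333.
Adoption Credit: $54,100 is at or above $45,700, so the credit is $0.
Student Loan Interest Credit: $54,100 is at or below the $56,700 threshold, so the full $4,025 applies.
Total: $9,333 + $0 + $4,025 = $13,358.

$13,358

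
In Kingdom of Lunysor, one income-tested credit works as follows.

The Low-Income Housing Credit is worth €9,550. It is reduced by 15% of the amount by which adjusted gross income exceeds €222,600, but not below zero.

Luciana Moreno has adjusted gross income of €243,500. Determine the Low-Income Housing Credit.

€6,415

Low-Income Housing Credit: 15% of the €20,900 excess over €222,600 is €3,135; credit = €9,550 − €3,135 = €6,415.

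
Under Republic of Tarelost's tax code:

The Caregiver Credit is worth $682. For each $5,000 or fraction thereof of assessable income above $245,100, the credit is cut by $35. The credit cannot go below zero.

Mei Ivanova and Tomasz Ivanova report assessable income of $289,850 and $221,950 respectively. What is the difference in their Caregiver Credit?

$315

Mei ($289,850): Caregiver Credit: income exceeds $245,100 by $44,750, which is 9 full-or-partial $5,000 increments; reduction = 9 × $35 = $315, leaving $367.
Tomasz ($221,950): Caregiver Credit: $221,950 is at or below the $245,100 threshold, so the full $682 applies.
Difference: |$367 − $682| = $315.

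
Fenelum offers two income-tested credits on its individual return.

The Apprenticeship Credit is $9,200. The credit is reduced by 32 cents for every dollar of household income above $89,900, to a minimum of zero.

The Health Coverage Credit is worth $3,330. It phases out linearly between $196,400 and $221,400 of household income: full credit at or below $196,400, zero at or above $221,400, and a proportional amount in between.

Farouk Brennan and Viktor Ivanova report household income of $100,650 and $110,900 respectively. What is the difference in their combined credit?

Farouk ($100,650): Apprenticeship Credit: 32% of the $10,750 excess over $89,900 is $3,440; credit = $9,200 − $3,440 = $5,760. Health Coverage Credit: $100,650 is at or below the $196,400 threshold, so the full $3,330 applies. total $5,760 + $3,330 = $9,090
Viktor ($110,900): Apprenticeship Credit: 32% of the $21,000 excess over $89,900 is $6,720; credit = $9,200 − $6,720 = $2,480. Health Coverage Credit: $110,900 is at or below the $196,400 threshold, so the full $3,330 applies. total $2,480 + $3,330 = $5,810
Difference: |$9,090 − $5,810| = $3,280.

$3,280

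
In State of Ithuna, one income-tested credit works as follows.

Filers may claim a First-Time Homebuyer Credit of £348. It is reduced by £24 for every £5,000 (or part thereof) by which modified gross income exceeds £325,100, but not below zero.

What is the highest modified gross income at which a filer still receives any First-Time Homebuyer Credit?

£395,100

After 14 increments the reduction is 14 × £24 = £336, leaving £12; one more increment wipes it out. Increment 14 ends at excess 14 × £5,000 = £70,000, so the highest qualifying income is £325,100 + £70,000 = £395,100.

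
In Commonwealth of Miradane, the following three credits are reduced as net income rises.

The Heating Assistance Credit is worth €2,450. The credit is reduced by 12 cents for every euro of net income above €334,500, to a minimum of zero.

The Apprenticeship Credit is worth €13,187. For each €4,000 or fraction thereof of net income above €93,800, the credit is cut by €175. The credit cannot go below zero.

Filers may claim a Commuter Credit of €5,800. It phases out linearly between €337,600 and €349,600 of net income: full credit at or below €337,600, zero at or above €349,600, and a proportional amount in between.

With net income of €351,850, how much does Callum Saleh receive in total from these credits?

€2,180

Heating Assistance Credit: 12% of the €17,350 excess over €334,500 is €2,082; credit = €2,450 − €2,082 = €368.
Apprenticeship Credit: income exceeds €93,800 by €258,050, which is 65 full-or-partial €4,000 increments; reduction = 65 × €175 = €11,375, leaving €1,812.
Commuter Credit: €351,850 is at or above €349,600, so the credit is €0.
Total: €368 + €1,812 + €0 = €2,180.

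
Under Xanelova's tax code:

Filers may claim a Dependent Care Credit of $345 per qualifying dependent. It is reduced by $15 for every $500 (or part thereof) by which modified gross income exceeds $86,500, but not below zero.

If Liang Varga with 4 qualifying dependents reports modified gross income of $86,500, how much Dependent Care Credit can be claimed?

Dependent Care Credit: base = 4 × $345 = $1,380. $86,500 is at or below the $86,500 threshold, so the full $1,380 applies.

$1,380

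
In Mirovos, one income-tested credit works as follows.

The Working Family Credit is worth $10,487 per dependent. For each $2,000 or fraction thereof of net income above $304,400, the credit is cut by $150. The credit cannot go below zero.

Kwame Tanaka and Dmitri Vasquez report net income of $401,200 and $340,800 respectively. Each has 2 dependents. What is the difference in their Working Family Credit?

Kwame ($401,200): Working Family Credit: base = 2 × $10,487 = $20,974. income exceeds $304,400 by $96,800, which is 49 full-or-partial $2,000 increments; reduction = 49 × $150 = $7,350, leaving $13,624.
Dmitri ($340,800): Working Family Credit: base = 2 × $10,487 = $20,974. income exceeds $304,400 by $36,400, which is 19 full-or-partial $2,000 increments; reduction = 19 × $150 = $2,850, leaving $18,124.
Difference: |$13,624 − $18,124| = $4,500.

$4,500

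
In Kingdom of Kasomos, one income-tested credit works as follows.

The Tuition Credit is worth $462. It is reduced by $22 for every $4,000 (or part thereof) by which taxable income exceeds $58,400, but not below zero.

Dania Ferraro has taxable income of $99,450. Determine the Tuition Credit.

$220

Tuition Credit: income exceeds $58,400 by $41,050, which is 11 full-or-partial $4,000 increments; reduction = 11 × $22 = $242, leaving $220.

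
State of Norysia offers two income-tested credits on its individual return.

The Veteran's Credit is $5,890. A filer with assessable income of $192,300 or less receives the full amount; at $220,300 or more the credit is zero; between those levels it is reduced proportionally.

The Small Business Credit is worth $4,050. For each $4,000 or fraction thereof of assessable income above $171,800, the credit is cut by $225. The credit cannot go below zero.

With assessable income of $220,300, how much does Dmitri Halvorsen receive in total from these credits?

$1,125

Veteran's Credit: $220,300 is at or above $220,300, so the credit is $0.
Small Business Credit: income exceeds $171,800 by $48,500, which is 13 full-or-partial $4,000 increments; reduction = 13 × $225 = $2,925, leaving $1,125.
Total: $0 + $1,125 = $1,125.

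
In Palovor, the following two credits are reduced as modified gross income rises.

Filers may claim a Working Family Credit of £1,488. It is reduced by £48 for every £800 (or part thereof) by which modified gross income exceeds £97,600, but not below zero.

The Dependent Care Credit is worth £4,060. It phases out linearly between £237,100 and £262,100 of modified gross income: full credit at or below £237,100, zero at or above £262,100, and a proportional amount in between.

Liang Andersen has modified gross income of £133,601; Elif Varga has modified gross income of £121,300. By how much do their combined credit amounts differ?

£48

Liang (£133,601): Working Family Credit: income exceeds £97,600 by £36,001 → 46 increments × £48 = £2,208 ≥ base, so the credit is £0. Dependent Care Credit: £133,601 is at or below the £237,100 threshold, so the full £4,060 applies. total £0 + £4,060 = £4,060
Elif (£121,300): Working Family Credit: income exceeds £97,600 by £23,700, which is 30 full-or-partial £800 increments; reduction = 30 × £48 = £1,440, leaving £48. Dependent Care Credit: £121,300 is at or below the £237,100 threshold, so the full £4,060 applies. total £48 + £4,060 = £4,108
Difference: |£4,060 − £4,108| = £48.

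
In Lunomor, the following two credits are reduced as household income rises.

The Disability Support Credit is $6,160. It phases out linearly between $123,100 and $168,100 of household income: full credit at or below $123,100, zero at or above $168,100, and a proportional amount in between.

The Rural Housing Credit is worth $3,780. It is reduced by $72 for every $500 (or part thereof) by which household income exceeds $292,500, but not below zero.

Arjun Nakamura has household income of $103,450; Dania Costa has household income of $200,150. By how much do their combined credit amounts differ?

$6,160

Arjun ($103,450): Disability Support Credit: $103,450 is at or below the $123,100 threshold, so the full $6,160 applies. Rural Housing Credit: $103,450 is at or below the $292,500 threshold, so the full $3,780 applies. total $6,160 + $3,780 = $9,940
Dania ($200,150): Disability Support Credit: $200,150 is at or above $168,100, so the credit is $0. Rural Housing Credit: $200,150 is at or below the $292,500 threshold, so the full $3,780 applies. total $0 + $3,780 = $3,780
Difference: |$9,940 − $3,780| = $6,160.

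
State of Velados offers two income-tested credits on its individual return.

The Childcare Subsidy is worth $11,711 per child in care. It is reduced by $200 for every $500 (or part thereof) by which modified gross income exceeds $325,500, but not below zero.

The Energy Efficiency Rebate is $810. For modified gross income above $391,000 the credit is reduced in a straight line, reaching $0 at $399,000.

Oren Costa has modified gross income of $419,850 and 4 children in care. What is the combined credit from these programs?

Childcare Subsidy: base = 4 × $11,711 = $46,844. income exceeds $325,500 by $94,350, which is 189 full-or-partial $500 increments; reduction = 189 × $200 = $37,800, leaving $9,044.
Energy Efficiency Rebate: $419,850 is at or above $399,000, so the credit is $0.
Total: $9,044 + $0 = $9,044.

$9,044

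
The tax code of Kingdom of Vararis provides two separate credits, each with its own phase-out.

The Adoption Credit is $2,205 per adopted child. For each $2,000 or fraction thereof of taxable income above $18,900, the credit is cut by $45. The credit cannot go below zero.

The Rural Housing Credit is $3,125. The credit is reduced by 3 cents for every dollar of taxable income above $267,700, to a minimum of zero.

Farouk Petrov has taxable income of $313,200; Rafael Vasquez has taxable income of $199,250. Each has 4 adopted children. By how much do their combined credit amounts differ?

Farouk ($313,200): Adoption Credit: base = 4 × $2,205 = $8,820. income exceeds $18,900 by $294,300, which is 148 full-or-partial $2,000 increments; reduction = 148 × $45 = $6,660, leaving $2,160. Rural Housing Credit: 3% of the $45,500 excess over $267,700 is $1,365; credit = $3,125 − $1,365 = $1,760. total $2,160 + $1,760 = $3,920
Rafael ($199,250): Adoption Credit: base = 4 × $2,205 = $8,820. income exceeds $18,900 by $180,350, which is 91 full-or-partial $2,000 increments; reduction = 91 × $45 = $4,095, leaving $4,725. Rural Housing Credit: $199,250 is at or below the $267,700 threshold, so the full $3,125 applies. total $4,725 + $3,125 = $7,850
Difference: |$3,920 − $7,850| = $3,930.

$3,930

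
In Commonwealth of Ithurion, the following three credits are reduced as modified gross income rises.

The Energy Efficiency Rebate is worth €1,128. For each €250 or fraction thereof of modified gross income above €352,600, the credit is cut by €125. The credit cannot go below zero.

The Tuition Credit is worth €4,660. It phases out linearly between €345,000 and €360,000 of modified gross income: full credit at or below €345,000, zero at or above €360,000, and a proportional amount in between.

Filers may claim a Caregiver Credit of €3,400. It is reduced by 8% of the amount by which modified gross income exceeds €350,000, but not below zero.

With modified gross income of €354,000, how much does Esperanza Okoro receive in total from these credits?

Energy Efficiency Rebate: income exceeds €352,600 by €1,400, which is 6 full-or-partial €250 increments; reduction = 6 × €125 = €750, leaving €378.
Tuition Credit: €354,000 is €9,000 into a €15,000 phase-out range, leaving 6,000/15,000 of the credit: €4,660 × 6,000/15,000 = €1,864.
Caregiver Credit: 8% of the €4,000 excess over €350,000 is €320; credit = €3,400 − €320 = €3,080.
Total: €378 + €1,864 + €3,080 = €5,322.

€5,322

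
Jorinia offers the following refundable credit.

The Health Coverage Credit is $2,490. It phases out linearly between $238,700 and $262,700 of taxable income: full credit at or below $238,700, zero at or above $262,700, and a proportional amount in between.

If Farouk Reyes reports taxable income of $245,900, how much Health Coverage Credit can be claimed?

$1,743

Health Coverage Credit: $245,900 is $7,200 into a $24,000 phase-out range, leaving 16,800/24,000 of the credit: $2,490 × 16,800/24,000 = $1,743.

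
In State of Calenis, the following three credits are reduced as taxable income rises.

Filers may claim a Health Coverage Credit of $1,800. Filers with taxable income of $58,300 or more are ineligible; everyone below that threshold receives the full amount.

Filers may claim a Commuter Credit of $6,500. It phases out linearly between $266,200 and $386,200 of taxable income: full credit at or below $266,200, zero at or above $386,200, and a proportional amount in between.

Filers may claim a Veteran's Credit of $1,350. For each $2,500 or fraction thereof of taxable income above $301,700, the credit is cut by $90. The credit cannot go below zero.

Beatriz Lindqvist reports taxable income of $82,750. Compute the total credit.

$7,850

Health Coverage Credit: $82,750 meets or exceeds the $58,300 cutoff, so the credit is $0.
Commuter Credit: $82,750 is at or below the $266,200 threshold, so the full $6,500 applies.
Veteran's Credit: $82,750 is at or below the $301,700 threshold, so the full $1,350 applies.
Total: $0 + $6,500 + $1,350 = $7,850.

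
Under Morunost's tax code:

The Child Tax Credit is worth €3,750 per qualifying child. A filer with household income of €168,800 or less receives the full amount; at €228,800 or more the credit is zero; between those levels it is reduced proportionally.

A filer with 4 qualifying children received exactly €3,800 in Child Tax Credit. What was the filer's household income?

€213,600

Full credit = 4 × €3,750 = €15,000.
€3,800 is 3,800/15,000 of the full €15,000, so 11,200/15,000 of the €60,000 range has been used: income = €168,800 + €60,000 × 11,200/15,000 = €213,600.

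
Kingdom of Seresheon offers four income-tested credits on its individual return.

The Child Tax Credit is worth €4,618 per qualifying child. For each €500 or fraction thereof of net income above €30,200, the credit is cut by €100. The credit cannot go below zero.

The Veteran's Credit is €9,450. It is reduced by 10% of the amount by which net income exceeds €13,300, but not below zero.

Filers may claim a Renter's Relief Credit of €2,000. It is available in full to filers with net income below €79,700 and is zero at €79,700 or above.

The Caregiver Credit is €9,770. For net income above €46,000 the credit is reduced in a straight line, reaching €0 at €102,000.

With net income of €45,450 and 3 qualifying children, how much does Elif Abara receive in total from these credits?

Child Tax Credit: base = 3 × €4,618 = €13,854. income exceeds €30,200 by €15,250, which is 31 full-or-partial €500 increments; reduction = 31 × €100 = €3,100, leaving €10,754.
Veteran's Credit: 10% of the €32,150 excess over €13,300 is €3,215; credit = €9,450 − €3,215 = €6,235.
Renter's Relief Credit: €45,450 is below the €79,700 cutoff, so the full €2,000 applies.
Caregiver Credit: €45,450 is at or below the €46,000 threshold, so the full €9,770 applies.
Total: €10,754 + €6,235 + €2,000 + €9,770 = €28,759.

€28,759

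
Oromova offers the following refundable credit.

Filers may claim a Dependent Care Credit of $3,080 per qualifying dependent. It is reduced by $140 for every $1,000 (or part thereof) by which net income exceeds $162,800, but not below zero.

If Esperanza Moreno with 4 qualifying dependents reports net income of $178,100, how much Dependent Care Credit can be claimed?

$10,080

Dependent Care Credit: base = 4 × $3,080 = $12,320. income exceeds $162,800 by $15,300, which is 16 full-or-partial $1,000 increments; reduction = 16 × $140 = $2,240, leaving $10,080.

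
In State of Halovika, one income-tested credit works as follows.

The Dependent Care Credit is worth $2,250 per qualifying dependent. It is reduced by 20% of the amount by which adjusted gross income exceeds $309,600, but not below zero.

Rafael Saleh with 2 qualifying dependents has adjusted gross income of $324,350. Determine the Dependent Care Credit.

Dependent Care Credit: base = 2 × $2,250 = $4,500. 20% of the $14,750 excess over $309,600 is $2,950; credit = $4,500 − $2,950 = $1,550.

$1,550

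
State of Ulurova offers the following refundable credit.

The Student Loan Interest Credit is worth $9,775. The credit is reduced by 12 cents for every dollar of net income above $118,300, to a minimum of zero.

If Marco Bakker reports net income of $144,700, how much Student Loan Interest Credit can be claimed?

$6,607

Student Loan Interest Credit: 12% of the $26,400 excess over $118,300 is $3,168; credit = $9,775 − $3,168 = $6,607.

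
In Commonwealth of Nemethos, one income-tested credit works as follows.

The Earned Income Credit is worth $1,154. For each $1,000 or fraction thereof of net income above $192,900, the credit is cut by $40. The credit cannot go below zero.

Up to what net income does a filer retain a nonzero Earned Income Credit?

$220,900

After 28 increments the reduction is 28 × $40 = $1,120, leaving $34; one more increment wipes it out. Increment 28 ends at excess 28 × $1,000 = $28,000, so the highest qualifying income is $192,900 + $28,000 = $220,900.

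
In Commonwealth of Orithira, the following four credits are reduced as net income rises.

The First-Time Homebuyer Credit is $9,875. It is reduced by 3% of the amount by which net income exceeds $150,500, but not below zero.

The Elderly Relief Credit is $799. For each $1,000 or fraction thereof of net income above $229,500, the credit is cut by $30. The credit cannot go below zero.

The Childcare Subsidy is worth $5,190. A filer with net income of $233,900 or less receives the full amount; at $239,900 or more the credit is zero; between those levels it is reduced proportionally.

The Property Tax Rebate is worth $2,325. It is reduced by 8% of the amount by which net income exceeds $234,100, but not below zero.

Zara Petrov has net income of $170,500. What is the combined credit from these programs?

$17,589

First-Time Homebuyer Credit: 3% of the $20,000 excess over $150,500 is $600; credit = $9,875 − $600 = $9,275.
Elderly Relief Credit: $170,500 is at or below the $229,500 threshold, so the full $799 applies.
Childcare Subsidy: $170,500 is at or below the $233,900 threshold, so the full $5,190 applies.
Property Tax Rebate: $170,500 is at or below the $234,100 threshold, so the full $2,325 applies.
Total: $9,275 + $799 + $5,190 + $2,325 = $17,589.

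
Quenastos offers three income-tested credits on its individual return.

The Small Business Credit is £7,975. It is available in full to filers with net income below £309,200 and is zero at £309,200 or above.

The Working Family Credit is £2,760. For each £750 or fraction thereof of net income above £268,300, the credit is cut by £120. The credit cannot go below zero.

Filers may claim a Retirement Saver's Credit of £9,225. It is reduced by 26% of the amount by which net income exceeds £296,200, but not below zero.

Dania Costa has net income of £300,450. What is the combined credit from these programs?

Small Business Credit: £300,450 is below the £309,200 cutoff, so the full £7,975 applies.
Working Family Credit: income exceeds £268,300 by £32,150 → 43 increments × £120 = £5,160 ≥ base, so the credit is £0.
Retirement Saver's Credit: 26% of the £4,250 excess over £296,200 is £1,105; credit = £9,225 − £1,105 = £8,120.
Total: £7,975 + £0 + £8,120 = £16,095.

£16,095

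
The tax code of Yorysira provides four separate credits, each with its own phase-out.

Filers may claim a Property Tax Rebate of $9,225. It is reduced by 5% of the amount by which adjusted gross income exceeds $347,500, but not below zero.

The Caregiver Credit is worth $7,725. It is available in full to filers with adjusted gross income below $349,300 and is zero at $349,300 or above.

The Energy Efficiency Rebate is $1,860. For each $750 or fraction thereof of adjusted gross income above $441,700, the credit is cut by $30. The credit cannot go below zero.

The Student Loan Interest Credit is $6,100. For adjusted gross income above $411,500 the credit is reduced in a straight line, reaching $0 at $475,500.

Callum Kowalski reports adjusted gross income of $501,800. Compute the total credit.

Property Tax Rebate: 5% of the $154,300 excess over $347,500 is $7,715; credit = $9,225 − $7,715 = $1,510.
Caregiver Credit: $501,800 meets or exceeds the $349,300 cutoff, so the credit is $0.
Energy Efficiency Rebate: income exceeds $441,700 by $60,100 → 81 increments × $30 = $2,430 ≥ base, so the credit is $0.
Student Loan Interest Credit: $501,800 is at or above $475,500, so the credit is $0.
Total: $1,510 + $0 + $0 + $0 = $1,510.

$1,510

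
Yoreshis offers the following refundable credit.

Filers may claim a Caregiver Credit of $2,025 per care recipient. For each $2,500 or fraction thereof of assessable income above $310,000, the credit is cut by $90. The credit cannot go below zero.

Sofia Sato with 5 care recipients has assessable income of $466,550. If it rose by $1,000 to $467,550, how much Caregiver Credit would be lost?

$90

At $466,550 — base = 5 × $2,025 = $10,125. income exceeds $310,000 by $156,550, which is 63 full-or-partial $2,500 increments; reduction = 63 × $90 = $5,670, leaving $4,455.
At $467,550 — base = 5 × $2,025 = $10,125. income exceeds $310,000 by $157,550, which is 64 full-or-partial $2,500 increments; reduction = 64 × $90 = $5,760, leaving $4,365.
Lost: $4,455 − $4,365 = $90.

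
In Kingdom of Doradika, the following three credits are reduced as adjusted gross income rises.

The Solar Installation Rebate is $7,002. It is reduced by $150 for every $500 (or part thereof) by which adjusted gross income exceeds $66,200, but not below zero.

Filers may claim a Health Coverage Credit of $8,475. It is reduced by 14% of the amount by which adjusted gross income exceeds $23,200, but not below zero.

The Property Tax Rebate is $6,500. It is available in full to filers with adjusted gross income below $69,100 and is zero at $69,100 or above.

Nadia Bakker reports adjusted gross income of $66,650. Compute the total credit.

Solar Installation Rebate: income exceeds $66,200 by $450, which is 1 full-or-partial $500 increment; reduction = 1 × $150 = $150, leaving $6,852.
Health Coverage Credit: 14% of the $43,450 excess over $23,200 is $6,083; credit = $8,475 − $6,083 = $2,392.
Property Tax Rebate: $66,650 is below the $69,100 cutoff, so the full $6,500 applies.
Total: $6,852 + $2,392 + $6,500 = $15,744.

$15,744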